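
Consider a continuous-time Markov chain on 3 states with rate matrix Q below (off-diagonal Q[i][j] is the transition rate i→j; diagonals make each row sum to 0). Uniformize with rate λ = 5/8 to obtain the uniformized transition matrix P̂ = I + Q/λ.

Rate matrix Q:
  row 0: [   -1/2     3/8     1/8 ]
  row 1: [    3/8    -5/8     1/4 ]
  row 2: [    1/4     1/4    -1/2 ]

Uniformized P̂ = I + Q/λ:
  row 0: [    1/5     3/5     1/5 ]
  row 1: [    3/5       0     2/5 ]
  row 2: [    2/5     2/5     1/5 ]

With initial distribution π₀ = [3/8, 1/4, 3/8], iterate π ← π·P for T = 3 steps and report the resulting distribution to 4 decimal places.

π = [0.3850, 0.3500, 0.2650]

t=0: π = [0.3750, 0.2500, 0.3750]
t=1: π = [0.3750, 0.3750, 0.2500]
t=2: π = [0.4000, 0.3250, 0.2750]
t=3: π = [0.3850, 0.3500, 0.2650]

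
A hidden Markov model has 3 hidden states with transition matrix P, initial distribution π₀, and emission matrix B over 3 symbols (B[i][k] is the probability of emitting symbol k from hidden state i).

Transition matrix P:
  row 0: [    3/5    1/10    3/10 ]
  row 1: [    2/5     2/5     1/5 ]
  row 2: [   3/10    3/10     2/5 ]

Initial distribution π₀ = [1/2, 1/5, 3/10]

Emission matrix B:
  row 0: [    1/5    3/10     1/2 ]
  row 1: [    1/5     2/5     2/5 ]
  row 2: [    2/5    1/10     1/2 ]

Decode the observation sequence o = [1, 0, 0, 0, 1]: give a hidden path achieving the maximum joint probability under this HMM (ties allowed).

t=0: δ = [1.500e-01, 8.000e-02, 3.000e-02]  (obs o_0=1)
t=1: δ = [1.800e-02, 6.400e-03, 1.800e-02]  ψ = [0, 1, 0]  (obs o_1=0)
t=2: δ = [2.160e-03, 1.080e-03, 2.880e-03]  ψ = [0, 2, 2]  (obs o_2=0)
t=3: δ = [2.592e-04, 1.728e-04, 4.608e-04]  ψ = [0, 2, 2]  (obs o_3=0)
t=4: δ = [4.666e-05, 5.530e-05, 1.843e-05]  ψ = [0, 2, 2]  (obs o_4=1)
backtrack: best end state = 1; path = [0, 2, 2, 2, 1]

path = [0, 2, 2, 2, 1]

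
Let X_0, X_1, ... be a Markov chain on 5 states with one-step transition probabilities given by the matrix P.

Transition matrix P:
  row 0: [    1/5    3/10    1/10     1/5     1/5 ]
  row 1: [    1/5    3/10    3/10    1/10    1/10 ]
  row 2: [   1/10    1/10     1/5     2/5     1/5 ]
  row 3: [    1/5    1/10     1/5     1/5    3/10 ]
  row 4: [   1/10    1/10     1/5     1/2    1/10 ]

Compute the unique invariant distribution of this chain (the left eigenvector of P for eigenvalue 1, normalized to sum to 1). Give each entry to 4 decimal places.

π = [0.1607, 0.1652, 0.2004, 0.2813, 0.1924]

Balance equations π_j = Σ_i π_i·P[i][j]:
  π_0 = 1/5·π_0 + 1/5·π_1 + 1/10·π_2 + 1/5·π_3 + 1/10·π_4
  π_1 = 3/10·π_0 + 3/10·π_1 + 1/10·π_2 + 1/10·π_3 + 1/10·π_4
  π_2 = 1/10·π_0 + 3/10·π_1 + 1/5·π_2 + 1/5·π_3 + 1/5·π_4
  π_3 = 1/5·π_0 + 1/10·π_1 + 2/5·π_2 + 1/5·π_3 + 1/2·π_4
  normalize: π_0 + π_1 + π_2 + π_3 + π_4 = 1
Solving the linear system gives exactly π = [1513/9414, 1555/9414, 629/3138, 1324/4707, 1811/9414].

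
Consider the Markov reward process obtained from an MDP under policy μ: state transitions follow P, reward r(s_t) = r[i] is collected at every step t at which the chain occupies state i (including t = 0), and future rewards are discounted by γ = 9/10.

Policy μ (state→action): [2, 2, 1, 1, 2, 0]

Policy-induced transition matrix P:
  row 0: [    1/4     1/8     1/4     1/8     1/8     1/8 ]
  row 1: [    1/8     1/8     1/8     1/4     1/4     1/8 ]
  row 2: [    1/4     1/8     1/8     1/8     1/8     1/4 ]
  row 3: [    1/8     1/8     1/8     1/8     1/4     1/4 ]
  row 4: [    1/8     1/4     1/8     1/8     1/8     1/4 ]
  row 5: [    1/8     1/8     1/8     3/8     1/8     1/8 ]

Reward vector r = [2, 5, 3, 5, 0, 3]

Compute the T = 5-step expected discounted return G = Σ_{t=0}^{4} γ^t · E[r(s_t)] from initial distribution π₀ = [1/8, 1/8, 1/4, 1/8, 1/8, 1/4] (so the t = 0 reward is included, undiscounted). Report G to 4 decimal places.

t=0: π = [0.1250, 0.1250, 0.2500, 0.1250, 0.1250, 0.2500], E[r] = 3.0000, γ^t·E[r] = 3.000000, running G = 3.000000
t=1: π = [0.1719, 0.1406, 0.1406, 0.2031, 0.1563, 0.1875], E[r] = 3.0469, γ^t·E[r] = 2.742188, running G = 5.742188
t=2: π = [0.1641, 0.1445, 0.1465, 0.1895, 0.1680, 0.1875], E[r] = 3.0000, γ^t·E[r] = 2.430000, running G = 8.172188
t=3: π = [0.1638, 0.1460, 0.1455, 0.1899, 0.1667, 0.1880], E[r] = 3.0078, γ^t·E[r] = 2.192695, running G = 10.364883
t=4: π = [0.1637, 0.1458, 0.1455, 0.1902, 0.1670, 0.1878], E[r] = 3.0075, γ^t·E[r] = 1.973246, running G = 12.338128

G = 12.3381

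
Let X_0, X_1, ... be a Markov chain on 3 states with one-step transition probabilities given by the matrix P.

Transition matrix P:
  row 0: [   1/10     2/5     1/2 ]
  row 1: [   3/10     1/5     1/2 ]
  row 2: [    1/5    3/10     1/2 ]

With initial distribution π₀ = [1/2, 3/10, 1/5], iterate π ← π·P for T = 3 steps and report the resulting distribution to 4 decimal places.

π = [0.2072, 0.2928, 0.5000]

t=0: π = [0.5000, 0.3000, 0.2000]
t=1: π = [0.1800, 0.3200, 0.5000]
t=2: π = [0.2140, 0.2860, 0.5000]
t=3: π = [0.2072, 0.2928, 0.5000]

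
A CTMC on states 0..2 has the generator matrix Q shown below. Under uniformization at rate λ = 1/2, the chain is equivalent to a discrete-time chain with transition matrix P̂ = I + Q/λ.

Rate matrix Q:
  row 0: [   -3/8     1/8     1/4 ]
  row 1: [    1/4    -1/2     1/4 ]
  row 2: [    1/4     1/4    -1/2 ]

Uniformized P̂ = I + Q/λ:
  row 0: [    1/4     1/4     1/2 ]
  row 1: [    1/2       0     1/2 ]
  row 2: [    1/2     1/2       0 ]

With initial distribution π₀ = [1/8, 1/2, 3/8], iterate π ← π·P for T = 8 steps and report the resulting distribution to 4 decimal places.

t=0: π = [0.1250, 0.5000, 0.3750]
t=1: π = [0.4688, 0.2188, 0.3125]
t=2: π = [0.3828, 0.2734, 0.3438]
t=3: π = [0.4043, 0.2676, 0.3281]
t=4: π = [0.3989, 0.2651, 0.3359]
t=5: π = [0.4003, 0.2677, 0.3320]
t=6: π = [0.3999, 0.2661, 0.3340]
t=7: π = [0.4000, 0.2670, 0.3330]
t=8: π = [0.4000, 0.2665, 0.3335]

π = [0.4000, 0.2665, 0.3335]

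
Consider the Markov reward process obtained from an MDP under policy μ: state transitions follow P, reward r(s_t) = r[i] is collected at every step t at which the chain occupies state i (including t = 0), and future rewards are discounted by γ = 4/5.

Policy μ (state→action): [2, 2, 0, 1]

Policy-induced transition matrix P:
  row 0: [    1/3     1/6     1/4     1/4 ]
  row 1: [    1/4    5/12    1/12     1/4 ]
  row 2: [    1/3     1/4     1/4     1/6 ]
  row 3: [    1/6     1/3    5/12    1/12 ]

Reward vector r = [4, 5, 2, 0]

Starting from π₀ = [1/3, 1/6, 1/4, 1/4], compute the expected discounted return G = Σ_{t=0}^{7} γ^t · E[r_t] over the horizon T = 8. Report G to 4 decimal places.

G = 12.2189

t=0: π = [0.3333, 0.1667, 0.2500, 0.2500], E[r] = 2.6667, γ^t·E[r] = 2.666667, running G = 2.666667
t=1: π = [0.2778, 0.2708, 0.2639, 0.1875], E[r] = 2.9931, γ^t·E[r] = 2.394444, running G = 5.061111
t=2: π = [0.2795, 0.2876, 0.2361, 0.1968], E[r] = 3.0284, γ^t·E[r] = 1.938148, running G = 6.999259
t=3: π = [0.2766, 0.2910, 0.2349, 0.1975], E[r] = 3.0312, γ^t·E[r] = 1.551975, running G = 8.551235
t=4: π = [0.2762, 0.2919, 0.2344, 0.1975], E[r] = 3.0331, γ^t·E[r] = 1.242342, running G = 9.793577
t=5: π = [0.2761, 0.2921, 0.2343, 0.1975], E[r] = 3.0334, γ^t·E[r] = 0.993978, running G = 10.787555
t=6: π = [0.2761, 0.2921, 0.2342, 0.1976], E[r] = 3.0334, γ^t·E[r] = 0.795199, running G = 11.582753
t=7: π = [0.2761, 0.2921, 0.2342, 0.1976], E[r] = 3.0335, γ^t·E[r] = 0.636162, running G = 12.218916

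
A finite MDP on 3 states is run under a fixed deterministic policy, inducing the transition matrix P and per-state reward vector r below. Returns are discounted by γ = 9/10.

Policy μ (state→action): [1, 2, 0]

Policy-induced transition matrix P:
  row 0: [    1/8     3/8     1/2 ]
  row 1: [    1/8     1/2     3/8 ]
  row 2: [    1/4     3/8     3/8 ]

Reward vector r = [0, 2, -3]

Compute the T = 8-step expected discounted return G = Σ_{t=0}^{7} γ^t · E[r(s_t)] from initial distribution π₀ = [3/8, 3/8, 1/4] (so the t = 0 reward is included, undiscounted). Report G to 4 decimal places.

G = -1.6415

t=0: π = [0.3750, 0.3750, 0.2500], E[r] = 0.0000, γ^t·E[r] = 0.000000, running G = 0.000000
t=1: π = [0.1563, 0.4219, 0.4219], E[r] = -0.4219, γ^t·E[r] = -0.379688, running G = -0.379688
t=2: π = [0.1777, 0.4277, 0.3945], E[r] = -0.3281, γ^t·E[r] = -0.265781, running G = -0.645469
t=3: π = [0.1743, 0.4285, 0.3972], E[r] = -0.3347, γ^t·E[r] = -0.244009, running G = -0.889477
t=4: π = [0.1747, 0.4286, 0.3968], E[r] = -0.3333, γ^t·E[r] = -0.218647, running G = -1.108124
t=5: π = [0.1746, 0.4286, 0.3968], E[r] = -0.3334, γ^t·E[r] = -0.196843, running G = -1.304967
t=6: π = [0.1746, 0.4286, 0.3968], E[r] = -0.3333, γ^t·E[r] = -0.177146, running G = -1.482113
t=7: π = [0.1746, 0.4286, 0.3968], E[r] = -0.3333, γ^t·E[r] = -0.159432, running G = -1.641545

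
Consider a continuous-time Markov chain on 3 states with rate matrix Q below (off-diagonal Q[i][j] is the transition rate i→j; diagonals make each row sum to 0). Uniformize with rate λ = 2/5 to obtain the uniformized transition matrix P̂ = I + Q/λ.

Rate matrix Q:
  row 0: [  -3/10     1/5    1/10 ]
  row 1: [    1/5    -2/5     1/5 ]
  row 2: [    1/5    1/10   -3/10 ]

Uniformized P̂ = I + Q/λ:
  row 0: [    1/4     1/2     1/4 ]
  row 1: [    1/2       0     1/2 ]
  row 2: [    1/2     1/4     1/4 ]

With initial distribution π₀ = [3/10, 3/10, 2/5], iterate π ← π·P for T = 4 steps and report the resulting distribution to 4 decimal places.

π = [0.3996, 0.2816, 0.3188]

t=0: π = [0.3000, 0.3000, 0.4000]
t=1: π = [0.4250, 0.2500, 0.3250]
t=2: π = [0.3938, 0.2938, 0.3125]
t=3: π = [0.4016, 0.2750, 0.3234]
t=4: π = [0.3996, 0.2816, 0.3188]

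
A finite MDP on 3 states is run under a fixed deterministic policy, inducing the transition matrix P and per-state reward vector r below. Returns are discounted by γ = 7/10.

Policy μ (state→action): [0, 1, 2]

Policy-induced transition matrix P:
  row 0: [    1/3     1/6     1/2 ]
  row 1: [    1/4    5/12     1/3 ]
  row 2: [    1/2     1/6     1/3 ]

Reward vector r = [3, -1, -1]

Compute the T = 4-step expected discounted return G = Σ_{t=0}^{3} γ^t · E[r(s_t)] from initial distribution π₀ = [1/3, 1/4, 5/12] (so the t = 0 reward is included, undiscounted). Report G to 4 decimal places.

G = 1.1352

t=0: π = [0.3333, 0.2500, 0.4167], E[r] = 0.3333, γ^t·E[r] = 0.333333, running G = 0.333333
t=1: π = [0.3819, 0.2292, 0.3889], E[r] = 0.5278, γ^t·E[r] = 0.369444, running G = 0.702778
t=2: π = [0.3791, 0.2240, 0.3970], E[r] = 0.5162, γ^t·E[r] = 0.252940, running G = 0.955718
t=3: π = [0.3808, 0.2227, 0.3965], E[r] = 0.5233, γ^t·E[r] = 0.179506, running G = 1.135224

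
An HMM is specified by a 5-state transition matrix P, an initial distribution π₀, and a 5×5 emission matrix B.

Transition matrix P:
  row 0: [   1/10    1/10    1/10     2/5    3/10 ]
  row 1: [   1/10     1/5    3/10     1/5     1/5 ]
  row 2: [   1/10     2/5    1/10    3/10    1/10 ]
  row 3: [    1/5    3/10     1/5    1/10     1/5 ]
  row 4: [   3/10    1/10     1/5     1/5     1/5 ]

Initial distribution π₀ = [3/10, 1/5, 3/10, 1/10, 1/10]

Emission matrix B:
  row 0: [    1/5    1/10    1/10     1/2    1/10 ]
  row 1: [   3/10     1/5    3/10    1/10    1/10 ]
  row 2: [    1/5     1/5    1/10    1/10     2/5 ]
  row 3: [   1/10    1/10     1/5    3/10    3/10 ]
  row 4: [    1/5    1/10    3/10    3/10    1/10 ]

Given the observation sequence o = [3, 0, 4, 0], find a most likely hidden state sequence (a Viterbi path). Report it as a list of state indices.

path = [0, 4, 2, 1]

t=0: δ = [1.500e-01, 2.000e-02, 3.000e-02, 3.000e-02, 3.000e-02]  (obs o_0=3)
t=1: δ = [3.000e-03, 4.500e-03, 3.000e-03, 6.000e-03, 9.000e-03]  ψ = [0, 0, 0, 0, 0]  (obs o_1=0)
t=2: δ = [2.700e-04, 1.800e-04, 7.200e-04, 5.400e-04, 1.800e-04]  ψ = [4, 3, 4, 4, 4]  (obs o_2=4)
t=3: δ = [2.160e-05, 8.640e-05, 2.160e-05, 2.160e-05, 2.160e-05]  ψ = [3, 2, 3, 2, 3]  (obs o_3=0)
backtrack: best end state = 1; path = [0, 4, 2, 1]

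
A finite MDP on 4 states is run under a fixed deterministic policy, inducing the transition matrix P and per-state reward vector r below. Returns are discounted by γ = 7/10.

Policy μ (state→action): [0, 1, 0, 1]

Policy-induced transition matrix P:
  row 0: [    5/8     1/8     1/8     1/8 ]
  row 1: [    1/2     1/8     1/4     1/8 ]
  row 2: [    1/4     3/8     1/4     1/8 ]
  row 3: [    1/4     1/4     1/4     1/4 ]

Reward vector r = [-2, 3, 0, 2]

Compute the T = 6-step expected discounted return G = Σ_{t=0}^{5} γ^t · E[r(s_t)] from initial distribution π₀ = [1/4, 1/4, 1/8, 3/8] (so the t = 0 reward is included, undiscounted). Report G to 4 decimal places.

t=0: π = [0.2500, 0.2500, 0.1250, 0.3750], E[r] = 1.0000, γ^t·E[r] = 1.000000, running G = 1.000000
t=1: π = [0.4063, 0.2031, 0.2188, 0.1719], E[r] = 0.1406, γ^t·E[r] = 0.098438, running G = 1.098438
t=2: π = [0.4531, 0.2012, 0.1992, 0.1465], E[r] = -0.0098, γ^t·E[r] = -0.004785, running G = 1.093652
t=3: π = [0.4702, 0.1931, 0.1934, 0.1433], E[r] = -0.0745, γ^t·E[r] = -0.025541, running G = 1.068112
t=4: π = [0.4746, 0.1913, 0.1912, 0.1429], E[r] = -0.0896, γ^t·E[r] = -0.021520, running G = 1.046591
t=5: π = [0.4758, 0.1907, 0.1907, 0.1429], E[r] = -0.0938, γ^t·E[r] = -0.015773, running G = 1.030819

G = 1.0308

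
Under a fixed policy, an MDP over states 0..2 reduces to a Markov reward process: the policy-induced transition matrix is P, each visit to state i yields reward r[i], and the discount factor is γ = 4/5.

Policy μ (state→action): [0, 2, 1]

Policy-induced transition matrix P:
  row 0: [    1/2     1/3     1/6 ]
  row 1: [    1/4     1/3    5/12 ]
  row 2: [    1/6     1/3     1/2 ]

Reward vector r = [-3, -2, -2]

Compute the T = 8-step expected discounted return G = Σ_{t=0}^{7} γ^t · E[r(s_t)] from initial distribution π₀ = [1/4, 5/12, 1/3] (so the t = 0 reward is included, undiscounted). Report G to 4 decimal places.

G = -9.4867

t=0: π = [0.2500, 0.4167, 0.3333], E[r] = -2.2500, γ^t·E[r] = -2.250000, running G = -2.250000
t=1: π = [0.2847, 0.3333, 0.3819], E[r] = -2.2847, γ^t·E[r] = -1.827778, running G = -4.077778
t=2: π = [0.2894, 0.3333, 0.3773], E[r] = -2.2894, γ^t·E[r] = -1.465185, running G = -5.542963
t=3: π = [0.2909, 0.3333, 0.3758], E[r] = -2.2909, γ^t·E[r] = -1.172938, running G = -6.715901
t=4: π = [0.2914, 0.3333, 0.3753], E[r] = -2.2914, γ^t·E[r] = -0.938561, running G = -7.654463
t=5: π = [0.2916, 0.3333, 0.3751], E[r] = -2.2916, γ^t·E[r] = -0.750905, running G = -8.405368
t=6: π = [0.2916, 0.3333, 0.3750], E[r] = -2.2916, γ^t·E[r] = -0.600739, running G = -9.006107
t=7: π = [0.2917, 0.3333, 0.3750], E[r] = -2.2917, γ^t·E[r] = -0.480595, running G = -9.486702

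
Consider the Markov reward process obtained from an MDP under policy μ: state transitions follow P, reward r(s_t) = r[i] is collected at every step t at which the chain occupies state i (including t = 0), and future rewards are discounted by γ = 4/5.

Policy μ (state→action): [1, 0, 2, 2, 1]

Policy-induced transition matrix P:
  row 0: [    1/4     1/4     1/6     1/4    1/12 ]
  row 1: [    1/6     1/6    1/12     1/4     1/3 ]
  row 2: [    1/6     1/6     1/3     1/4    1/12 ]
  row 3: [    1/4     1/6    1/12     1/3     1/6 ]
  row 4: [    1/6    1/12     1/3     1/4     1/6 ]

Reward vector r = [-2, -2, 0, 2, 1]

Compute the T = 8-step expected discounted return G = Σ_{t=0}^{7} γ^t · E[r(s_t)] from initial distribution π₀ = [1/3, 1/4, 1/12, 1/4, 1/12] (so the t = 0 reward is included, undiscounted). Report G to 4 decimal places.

G = -0.7619

t=0: π = [0.3333, 0.2500, 0.0833, 0.2500, 0.0833], E[r] = -0.5833, γ^t·E[r] = -0.583333, running G = -0.583333
t=1: π = [0.2153, 0.1875, 0.1528, 0.2708, 0.1736], E[r] = -0.0903, γ^t·E[r] = -0.072222, running G = -0.655556
t=2: π = [0.2072, 0.1701, 0.1829, 0.2726, 0.1672], E[r] = -0.0422, γ^t·E[r] = -0.027037, running G = -0.682593
t=3: π = [0.2066, 0.1700, 0.1881, 0.2727, 0.1625], E[r] = -0.0453, γ^t·E[r] = -0.023210, running G = -0.705802
t=4: π = [0.2066, 0.1703, 0.1882, 0.2727, 0.1621], E[r] = -0.0464, γ^t·E[r] = -0.018989, running G = -0.724792
t=5: π = [0.2066, 0.1704, 0.1881, 0.2727, 0.1622], E[r] = -0.0464, γ^t·E[r] = -0.015193, running G = -0.739985
t=6: π = [0.2066, 0.1704, 0.1881, 0.2727, 0.1622], E[r] = -0.0463, γ^t·E[r] = -0.012149, running G = -0.752134
t=7: π = [0.2066, 0.1704, 0.1881, 0.2727, 0.1622], E[r] = -0.0463, γ^t·E[r] = -0.009719, running G = -0.761852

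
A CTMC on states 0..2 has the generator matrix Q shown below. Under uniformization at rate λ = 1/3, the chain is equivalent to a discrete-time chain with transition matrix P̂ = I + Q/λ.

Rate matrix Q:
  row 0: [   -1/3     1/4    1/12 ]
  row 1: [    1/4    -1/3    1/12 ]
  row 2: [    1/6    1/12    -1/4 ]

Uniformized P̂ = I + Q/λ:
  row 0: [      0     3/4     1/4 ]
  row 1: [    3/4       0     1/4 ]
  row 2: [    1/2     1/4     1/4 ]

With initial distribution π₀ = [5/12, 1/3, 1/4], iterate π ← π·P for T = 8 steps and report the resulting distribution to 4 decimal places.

t=0: π = [0.4167, 0.3333, 0.2500]
t=1: π = [0.3750, 0.3750, 0.2500]
t=2: π = [0.4063, 0.3438, 0.2500]
t=3: π = [0.3828, 0.3672, 0.2500]
t=4: π = [0.4004, 0.3496, 0.2500]
t=5: π = [0.3872, 0.3628, 0.2500]
t=6: π = [0.3971, 0.3529, 0.2500]
t=7: π = [0.3897, 0.3603, 0.2500]
t=8: π = [0.3952, 0.3548, 0.2500]

π = [0.3952, 0.3548, 0.2500]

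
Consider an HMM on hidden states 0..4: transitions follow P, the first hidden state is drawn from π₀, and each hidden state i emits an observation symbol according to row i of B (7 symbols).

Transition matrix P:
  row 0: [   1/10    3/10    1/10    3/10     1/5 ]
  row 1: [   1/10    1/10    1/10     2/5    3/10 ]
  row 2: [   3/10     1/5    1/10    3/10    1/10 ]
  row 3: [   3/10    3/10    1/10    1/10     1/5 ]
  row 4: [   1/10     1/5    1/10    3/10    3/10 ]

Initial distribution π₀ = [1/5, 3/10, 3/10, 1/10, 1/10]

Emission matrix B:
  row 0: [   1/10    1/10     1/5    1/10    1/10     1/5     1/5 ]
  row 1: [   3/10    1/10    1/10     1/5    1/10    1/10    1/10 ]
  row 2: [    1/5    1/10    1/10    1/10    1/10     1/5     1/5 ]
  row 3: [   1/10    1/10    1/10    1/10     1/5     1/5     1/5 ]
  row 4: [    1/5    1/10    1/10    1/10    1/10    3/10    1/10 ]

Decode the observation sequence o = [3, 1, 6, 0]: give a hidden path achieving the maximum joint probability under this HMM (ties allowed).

t=0: δ = [2.000e-02, 6.000e-02, 3.000e-02, 1.000e-02, 1.000e-02]  (obs o_0=3)
t=1: δ = [9.000e-04, 6.000e-04, 6.000e-04, 2.400e-03, 1.800e-03]  ψ = [2, 0, 1, 1, 1]  (obs o_1=1)
t=2: δ = [1.440e-04, 7.200e-05, 4.800e-05, 1.080e-04, 5.400e-05]  ψ = [3, 3, 3, 4, 4]  (obs o_2=6)
t=3: δ = [3.240e-06, 1.296e-05, 2.880e-06, 4.320e-06, 5.760e-06]  ψ = [3, 0, 0, 0, 0]  (obs o_3=0)
backtrack: best end state = 1; path = [1, 3, 0, 1]

path = [1, 3, 0, 1]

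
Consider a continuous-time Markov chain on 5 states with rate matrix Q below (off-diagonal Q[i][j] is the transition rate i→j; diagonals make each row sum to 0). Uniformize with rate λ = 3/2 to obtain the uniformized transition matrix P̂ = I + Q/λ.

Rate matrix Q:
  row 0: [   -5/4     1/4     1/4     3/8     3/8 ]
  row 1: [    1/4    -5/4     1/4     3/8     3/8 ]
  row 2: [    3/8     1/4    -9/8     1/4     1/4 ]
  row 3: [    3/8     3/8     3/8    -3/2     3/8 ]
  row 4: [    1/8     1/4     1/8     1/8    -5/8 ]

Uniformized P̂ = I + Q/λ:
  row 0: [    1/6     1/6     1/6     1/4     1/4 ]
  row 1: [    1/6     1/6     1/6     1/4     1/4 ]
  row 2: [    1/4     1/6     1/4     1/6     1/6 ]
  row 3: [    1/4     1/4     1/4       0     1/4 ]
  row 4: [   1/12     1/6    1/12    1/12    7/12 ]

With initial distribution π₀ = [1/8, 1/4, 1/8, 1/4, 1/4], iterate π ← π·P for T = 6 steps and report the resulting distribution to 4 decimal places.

t=0: π = [0.1250, 0.2500, 0.1250, 0.2500, 0.2500]
t=1: π = [0.1771, 0.1875, 0.1771, 0.1354, 0.3229]
t=2: π = [0.1658, 0.1780, 0.1658, 0.1476, 0.3429]
t=3: π = [0.1642, 0.1790, 0.1642, 0.1421, 0.3505]
t=4: π = [0.1630, 0.1785, 0.1630, 0.1424, 0.3531]
t=5: π = [0.1627, 0.1785, 0.1627, 0.1420, 0.3541]
t=6: π = [0.1625, 0.1785, 0.1625, 0.1419, 0.3545]

π = [0.1625, 0.1785, 0.1625, 0.1419, 0.3545]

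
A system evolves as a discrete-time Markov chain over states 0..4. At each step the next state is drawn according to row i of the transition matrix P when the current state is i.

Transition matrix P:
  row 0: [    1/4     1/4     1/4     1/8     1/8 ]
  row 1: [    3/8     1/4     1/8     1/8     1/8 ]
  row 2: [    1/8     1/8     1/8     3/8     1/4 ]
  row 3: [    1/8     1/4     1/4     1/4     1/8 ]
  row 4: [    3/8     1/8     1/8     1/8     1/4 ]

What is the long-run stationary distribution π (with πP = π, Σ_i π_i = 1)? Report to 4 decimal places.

π = [0.2500, 0.2063, 0.1806, 0.1944, 0.1687]

Balance equations π_j = Σ_i π_i·P[i][j]:
  π_0 = 1/4·π_0 + 3/8·π_1 + 1/8·π_2 + 1/8·π_3 + 3/8·π_4
  π_1 = 1/4·π_0 + 1/4·π_1 + 1/8·π_2 + 1/4·π_3 + 1/8·π_4
  π_2 = 1/4·π_0 + 1/8·π_1 + 1/8·π_2 + 1/4·π_3 + 1/8·π_4
  π_3 = 1/8·π_0 + 1/8·π_1 + 3/8·π_2 + 1/4·π_3 + 1/8·π_4
  normalize: π_0 + π_1 + π_2 + π_3 + π_4 = 1
Solving the linear system gives exactly π = [1/4, 13/63, 13/72, 7/36, 85/504].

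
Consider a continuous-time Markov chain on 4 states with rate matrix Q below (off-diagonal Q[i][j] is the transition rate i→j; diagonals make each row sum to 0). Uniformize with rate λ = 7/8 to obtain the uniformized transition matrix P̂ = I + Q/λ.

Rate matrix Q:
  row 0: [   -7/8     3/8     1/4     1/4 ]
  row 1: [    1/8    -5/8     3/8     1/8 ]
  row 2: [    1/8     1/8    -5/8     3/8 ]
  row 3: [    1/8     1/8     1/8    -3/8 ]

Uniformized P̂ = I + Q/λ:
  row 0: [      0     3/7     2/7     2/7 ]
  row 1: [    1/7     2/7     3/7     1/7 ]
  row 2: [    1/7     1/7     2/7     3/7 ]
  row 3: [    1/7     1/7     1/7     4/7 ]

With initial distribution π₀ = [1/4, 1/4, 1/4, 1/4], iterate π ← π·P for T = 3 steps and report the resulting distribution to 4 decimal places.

t=0: π = [0.2500, 0.2500, 0.2500, 0.2500]
t=1: π = [0.1071, 0.2500, 0.2857, 0.3571]
t=2: π = [0.1276, 0.2092, 0.2704, 0.3929]
t=3: π = [0.1246, 0.2092, 0.2595, 0.4067]

π = [0.1246, 0.2092, 0.2595, 0.4067]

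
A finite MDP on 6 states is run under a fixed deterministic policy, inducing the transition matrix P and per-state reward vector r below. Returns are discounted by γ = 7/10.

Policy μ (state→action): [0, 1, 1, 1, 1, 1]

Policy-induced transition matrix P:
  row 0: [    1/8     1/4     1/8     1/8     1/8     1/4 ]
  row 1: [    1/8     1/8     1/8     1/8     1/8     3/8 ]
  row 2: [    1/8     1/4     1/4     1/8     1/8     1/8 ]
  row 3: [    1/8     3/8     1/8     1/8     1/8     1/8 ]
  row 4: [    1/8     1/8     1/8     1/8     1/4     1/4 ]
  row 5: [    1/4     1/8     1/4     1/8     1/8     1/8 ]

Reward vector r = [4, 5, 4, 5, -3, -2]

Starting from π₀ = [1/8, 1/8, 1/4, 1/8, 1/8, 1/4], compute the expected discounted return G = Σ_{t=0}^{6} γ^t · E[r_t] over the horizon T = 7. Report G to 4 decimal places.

G = 6.2179

t=0: π = [0.1250, 0.1250, 0.2500, 0.1250, 0.1250, 0.2500], E[r] = 1.8750, γ^t·E[r] = 1.875000, running G = 1.875000
t=1: π = [0.1563, 0.2031, 0.1875, 0.1250, 0.1406, 0.1875], E[r] = 2.2188, γ^t·E[r] = 1.553125, running G = 3.428125
t=2: π = [0.1484, 0.1992, 0.1719, 0.1250, 0.1426, 0.2129], E[r] = 2.0488, γ^t·E[r] = 1.003926, running G = 4.432051
t=3: π = [0.1516, 0.1963, 0.1731, 0.1250, 0.1428, 0.2112], E[r] = 2.0544, γ^t·E[r] = 0.704674, running G = 5.136725
t=4: π = [0.1514, 0.1968, 0.1730, 0.1250, 0.1429, 0.2109], E[r] = 2.0566, γ^t·E[r] = 0.493792, running G = 5.630517
t=5: π = [0.1514, 0.1968, 0.1730, 0.1250, 0.1429, 0.2110], E[r] = 2.0559, γ^t·E[r] = 0.345529, running G = 5.976046
t=6: π = [0.1514, 0.1968, 0.1730, 0.1250, 0.1429, 0.2110], E[r] = 2.0559, γ^t·E[r] = 0.241878, running G = 6.217923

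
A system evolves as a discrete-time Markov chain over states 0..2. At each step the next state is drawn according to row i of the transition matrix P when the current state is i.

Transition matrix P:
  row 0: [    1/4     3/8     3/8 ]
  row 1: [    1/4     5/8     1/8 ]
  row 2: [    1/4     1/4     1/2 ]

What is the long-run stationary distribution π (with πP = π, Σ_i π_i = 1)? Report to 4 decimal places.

Balance equations π_j = Σ_i π_i·P[i][j]:
  π_0 = 1/4·π_0 + 1/4·π_1 + 1/4·π_2
  π_1 = 3/8·π_0 + 5/8·π_1 + 1/4·π_2
  normalize: π_0 + π_1 + π_2 = 1
Solving the linear system gives exactly π = [1/4, 9/20, 3/10].

π = [0.2500, 0.4500, 0.3000]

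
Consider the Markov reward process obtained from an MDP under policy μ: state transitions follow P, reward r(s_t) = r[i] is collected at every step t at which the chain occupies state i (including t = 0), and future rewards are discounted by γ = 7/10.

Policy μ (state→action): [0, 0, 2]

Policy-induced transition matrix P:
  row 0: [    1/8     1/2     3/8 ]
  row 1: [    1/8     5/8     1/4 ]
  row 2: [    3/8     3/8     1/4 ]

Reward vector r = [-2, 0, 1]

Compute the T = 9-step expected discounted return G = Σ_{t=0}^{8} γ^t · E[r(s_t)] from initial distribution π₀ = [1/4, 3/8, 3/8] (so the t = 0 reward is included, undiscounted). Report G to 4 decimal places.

G = -0.4043

t=0: π = [0.2500, 0.3750, 0.3750], E[r] = -0.1250, γ^t·E[r] = -0.125000, running G = -0.125000
t=1: π = [0.2188, 0.5000, 0.2813], E[r] = -0.1563, γ^t·E[r] = -0.109375, running G = -0.234375
t=2: π = [0.1953, 0.5273, 0.2773], E[r] = -0.1133, γ^t·E[r] = -0.055508, running G = -0.289883
t=3: π = [0.1943, 0.5313, 0.2744], E[r] = -0.1143, γ^t·E[r] = -0.039190, running G = -0.329073
t=4: π = [0.1936, 0.5321, 0.2743], E[r] = -0.1129, γ^t·E[r] = -0.027111, running G = -0.356184
t=5: π = [0.1936, 0.5322, 0.2742], E[r] = -0.1129, γ^t·E[r] = -0.018983, running G = -0.375167
t=6: π = [0.1936, 0.5323, 0.2742], E[r] = -0.1129, γ^t·E[r] = -0.013283, running G = -0.388450
t=7: π = [0.1935, 0.5323, 0.2742], E[r] = -0.1129, γ^t·E[r] = -0.009298, running G = -0.397748
t=8: π = [0.1935, 0.5323, 0.2742], E[r] = -0.1129, γ^t·E[r] = -0.006509, running G = -0.404257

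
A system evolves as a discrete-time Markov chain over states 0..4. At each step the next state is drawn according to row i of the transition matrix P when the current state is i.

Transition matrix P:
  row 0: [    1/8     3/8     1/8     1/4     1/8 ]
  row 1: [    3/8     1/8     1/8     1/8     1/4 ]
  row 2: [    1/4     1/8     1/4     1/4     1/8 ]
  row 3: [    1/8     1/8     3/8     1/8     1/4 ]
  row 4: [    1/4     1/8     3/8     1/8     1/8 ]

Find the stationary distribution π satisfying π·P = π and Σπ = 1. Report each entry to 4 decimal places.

Balance equations π_j = Σ_i π_i·P[i][j]:
  π_0 = 1/8·π_0 + 3/8·π_1 + 1/4·π_2 + 1/8·π_3 + 1/4·π_4
  π_1 = 3/8·π_0 + 1/8·π_1 + 1/8·π_2 + 1/8·π_3 + 1/8·π_4
  π_2 = 1/8·π_0 + 1/8·π_1 + 1/4·π_2 + 3/8·π_3 + 3/8·π_4
  π_3 = 1/4·π_0 + 1/8·π_1 + 1/4·π_2 + 1/8·π_3 + 1/8·π_4
  normalize: π_0 + π_1 + π_2 + π_3 + π_4 = 1
Solving the linear system gives exactly π = [565/2546, 919/5092, 621/2546, 933/5092, 217/1273].

π = [0.2219, 0.1805, 0.2439, 0.1832, 0.1705]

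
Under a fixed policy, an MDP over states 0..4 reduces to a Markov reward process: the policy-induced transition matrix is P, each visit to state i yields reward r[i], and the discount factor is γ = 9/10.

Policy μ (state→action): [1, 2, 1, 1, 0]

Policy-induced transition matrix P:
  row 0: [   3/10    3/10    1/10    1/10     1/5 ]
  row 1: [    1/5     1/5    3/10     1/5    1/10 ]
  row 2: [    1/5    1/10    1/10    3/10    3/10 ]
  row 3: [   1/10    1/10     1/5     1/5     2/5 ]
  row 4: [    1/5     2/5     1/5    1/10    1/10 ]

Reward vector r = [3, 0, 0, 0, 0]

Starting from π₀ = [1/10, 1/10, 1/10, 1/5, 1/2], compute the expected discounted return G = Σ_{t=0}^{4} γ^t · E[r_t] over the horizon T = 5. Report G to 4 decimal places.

t=0: π = [0.1000, 0.1000, 0.1000, 0.2000, 0.5000], E[r] = 0.3000, γ^t·E[r] = 0.300000, running G = 0.300000
t=1: π = [0.1900, 0.2800, 0.1900, 0.1500, 0.1900], E[r] = 0.5700, γ^t·E[r] = 0.513000, running G = 0.813000
t=2: π = [0.2040, 0.2230, 0.1900, 0.1810, 0.2020], E[r] = 0.6120, γ^t·E[r] = 0.495720, running G = 1.308720
t=3: π = [0.2023, 0.2237, 0.1829, 0.1784, 0.2127], E[r] = 0.6069, γ^t·E[r] = 0.442430, running G = 1.751150
t=4: π = [0.2024, 0.2266, 0.1839, 0.1768, 0.2103], E[r] = 0.6072, γ^t·E[r] = 0.398364, running G = 2.149514

G = 2.1495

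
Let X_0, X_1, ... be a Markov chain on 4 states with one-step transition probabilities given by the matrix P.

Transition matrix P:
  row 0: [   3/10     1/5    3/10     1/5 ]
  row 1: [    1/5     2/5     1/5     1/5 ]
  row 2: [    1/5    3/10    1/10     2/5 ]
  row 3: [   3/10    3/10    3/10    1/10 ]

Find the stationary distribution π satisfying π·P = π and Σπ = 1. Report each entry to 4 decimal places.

Balance equations π_j = Σ_i π_i·P[i][j]:
  π_0 = 3/10·π_0 + 1/5·π_1 + 1/5·π_2 + 3/10·π_3
  π_1 = 1/5·π_0 + 2/5·π_1 + 3/10·π_2 + 3/10·π_3
  π_2 = 3/10·π_0 + 1/5·π_1 + 1/10·π_2 + 3/10·π_3
  normalize: π_0 + π_1 + π_2 + π_3 = 1
Solving the linear system gives exactly π = [264/1069, 327/1069, 240/1069, 238/1069].

π = [0.2470, 0.3059, 0.2245, 0.2226]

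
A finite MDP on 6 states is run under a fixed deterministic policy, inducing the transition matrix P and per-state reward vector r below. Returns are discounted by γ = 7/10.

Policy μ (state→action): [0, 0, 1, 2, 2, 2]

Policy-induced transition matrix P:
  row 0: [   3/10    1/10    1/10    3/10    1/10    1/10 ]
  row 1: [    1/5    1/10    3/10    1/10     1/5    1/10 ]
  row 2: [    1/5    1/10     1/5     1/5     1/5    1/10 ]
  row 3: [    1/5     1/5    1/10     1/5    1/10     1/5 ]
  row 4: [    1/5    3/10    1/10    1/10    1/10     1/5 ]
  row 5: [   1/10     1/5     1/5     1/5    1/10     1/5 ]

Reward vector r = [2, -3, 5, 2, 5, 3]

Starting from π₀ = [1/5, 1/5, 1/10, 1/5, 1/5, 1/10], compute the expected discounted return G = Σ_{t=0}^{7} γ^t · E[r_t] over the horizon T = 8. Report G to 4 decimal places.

t=0: π = [0.2000, 0.2000, 0.1000, 0.2000, 0.2000, 0.1000], E[r] = 2.0000, γ^t·E[r] = 2.000000, running G = 2.000000
t=1: π = [0.2100, 0.1700, 0.1600, 0.1800, 0.1300, 0.1500], E[r] = 2.1700, γ^t·E[r] = 1.519000, running G = 3.519000
t=2: π = [0.2060, 0.1590, 0.1650, 0.1910, 0.1330, 0.1460], E[r] = 2.2450, γ^t·E[r] = 1.100050, running G = 4.619050
t=3: π = [0.2060, 0.1603, 0.1629, 0.1914, 0.1324, 0.1470], E[r] = 2.2314, γ^t·E[r] = 0.765370, running G = 5.384420
t=4: π = [0.2059, 0.1603, 0.1631, 0.1913, 0.1323, 0.1471], E[r] = 2.2316, γ^t·E[r] = 0.535805, running G = 5.920225
t=5: π = [0.2059, 0.1603, 0.1631, 0.1913, 0.1323, 0.1471], E[r] = 2.2318, γ^t·E[r] = 0.375097, running G = 6.295322
t=6: π = [0.2059, 0.1603, 0.1631, 0.1913, 0.1323, 0.1471], E[r] = 2.2318, γ^t·E[r] = 0.262567, running G = 6.557889
t=7: π = [0.2059, 0.1603, 0.1631, 0.1913, 0.1323, 0.1471], E[r] = 2.2318, γ^t·E[r] = 0.183797, running G = 6.741685

G = 6.7417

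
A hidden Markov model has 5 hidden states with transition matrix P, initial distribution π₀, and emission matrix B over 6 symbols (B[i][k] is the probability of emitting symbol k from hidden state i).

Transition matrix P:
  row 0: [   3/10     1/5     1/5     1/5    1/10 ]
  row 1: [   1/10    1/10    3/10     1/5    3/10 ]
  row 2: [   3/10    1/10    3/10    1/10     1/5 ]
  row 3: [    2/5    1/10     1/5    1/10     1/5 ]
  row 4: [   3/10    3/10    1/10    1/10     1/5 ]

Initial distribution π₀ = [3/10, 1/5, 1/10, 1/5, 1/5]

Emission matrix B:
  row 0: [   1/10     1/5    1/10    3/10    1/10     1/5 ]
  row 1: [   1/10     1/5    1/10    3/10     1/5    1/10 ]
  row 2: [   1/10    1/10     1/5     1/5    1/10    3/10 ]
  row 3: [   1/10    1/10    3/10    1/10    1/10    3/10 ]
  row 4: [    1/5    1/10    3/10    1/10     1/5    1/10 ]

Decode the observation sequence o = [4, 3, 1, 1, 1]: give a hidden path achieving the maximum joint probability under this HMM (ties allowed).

path = [4, 0, 0, 0, 0]

t=0: δ = [3.000e-02, 4.000e-02, 1.000e-02, 2.000e-02, 4.000e-02]  (obs o_0=4)
t=1: δ = [3.600e-03, 3.600e-03, 2.400e-03, 8.000e-04, 1.200e-03]  ψ = [4, 4, 1, 1, 1]  (obs o_1=3)
t=2: δ = [2.160e-04, 1.440e-04, 1.080e-04, 7.200e-05, 1.080e-04]  ψ = [0, 0, 1, 0, 1]  (obs o_2=1)
t=3: δ = [1.296e-05, 8.640e-06, 4.320e-06, 4.320e-06, 4.320e-06]  ψ = [0, 0, 0, 0, 1]  (obs o_3=1)
t=4: δ = [7.776e-07, 5.184e-07, 2.592e-07, 2.592e-07, 2.592e-07]  ψ = [0, 0, 0, 0, 1]  (obs o_4=1)
backtrack: best end state = 0; path = [4, 0, 0, 0, 0]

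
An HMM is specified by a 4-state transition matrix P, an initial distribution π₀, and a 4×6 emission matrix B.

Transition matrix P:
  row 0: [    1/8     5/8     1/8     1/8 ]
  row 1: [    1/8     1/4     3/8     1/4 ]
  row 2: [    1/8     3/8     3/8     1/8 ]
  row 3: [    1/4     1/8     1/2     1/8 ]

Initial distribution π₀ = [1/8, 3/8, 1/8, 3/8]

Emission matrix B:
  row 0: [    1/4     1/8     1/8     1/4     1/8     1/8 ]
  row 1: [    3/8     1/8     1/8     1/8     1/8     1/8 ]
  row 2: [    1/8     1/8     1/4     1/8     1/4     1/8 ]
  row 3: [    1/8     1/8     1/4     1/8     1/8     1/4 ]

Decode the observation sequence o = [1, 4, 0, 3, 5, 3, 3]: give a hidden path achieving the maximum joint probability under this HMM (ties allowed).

t=0: δ = [1.562e-02, 4.688e-02, 1.562e-02, 4.688e-02]  (obs o_0=1)
t=1: δ = [1.465e-03, 1.465e-03, 5.859e-03, 1.465e-03]  ψ = [3, 1, 3, 1]  (obs o_1=4)
t=2: δ = [1.831e-04, 8.240e-04, 2.747e-04, 9.155e-05]  ψ = [2, 2, 2, 2]  (obs o_2=0)
t=3: δ = [2.575e-05, 2.575e-05, 3.862e-05, 2.575e-05]  ψ = [1, 1, 1, 1]  (obs o_3=3)
t=4: δ = [8.047e-07, 2.012e-06, 1.810e-06, 1.609e-06]  ψ = [3, 0, 2, 1]  (obs o_4=5)
t=5: δ = [1.006e-07, 8.487e-08, 1.006e-07, 6.286e-08]  ψ = [3, 2, 3, 1]  (obs o_5=3)
t=6: δ = [3.929e-09, 7.858e-09, 4.715e-09, 2.652e-09]  ψ = [3, 0, 2, 1]  (obs o_6=3)
backtrack: best end state = 1; path = [3, 2, 1, 1, 3, 0, 1]

path = [3, 2, 1, 1, 3, 0, 1]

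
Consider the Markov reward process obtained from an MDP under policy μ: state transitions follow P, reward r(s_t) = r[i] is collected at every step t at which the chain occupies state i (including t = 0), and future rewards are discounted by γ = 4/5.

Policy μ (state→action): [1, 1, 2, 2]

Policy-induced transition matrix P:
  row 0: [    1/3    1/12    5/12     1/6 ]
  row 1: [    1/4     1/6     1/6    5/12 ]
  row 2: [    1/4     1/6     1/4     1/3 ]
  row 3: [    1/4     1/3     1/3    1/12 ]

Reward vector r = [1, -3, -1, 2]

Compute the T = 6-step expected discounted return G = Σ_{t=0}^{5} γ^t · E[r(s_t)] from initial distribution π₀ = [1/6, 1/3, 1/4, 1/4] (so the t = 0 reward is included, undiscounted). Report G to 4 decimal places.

t=0: π = [0.1667, 0.3333, 0.2500, 0.2500], E[r] = -0.5833, γ^t·E[r] = -0.583333, running G = -0.583333
t=1: π = [0.2639, 0.1944, 0.2708, 0.2708], E[r] = -0.0486, γ^t·E[r] = -0.038889, running G = -0.622222
t=2: π = [0.2720, 0.1898, 0.3003, 0.2378], E[r] = -0.1221, γ^t·E[r] = -0.078148, running G = -0.700370
t=3: π = [0.2727, 0.1836, 0.2993, 0.2444], E[r] = -0.0889, γ^t·E[r] = -0.045506, running G = -0.745877
t=4: π = [0.2727, 0.1847, 0.3005, 0.2421], E[r] = -0.0976, γ^t·E[r] = -0.039972, running G = -0.785849
t=5: π = [0.2727, 0.1843, 0.3002, 0.2427], E[r] = -0.0949, γ^t·E[r] = -0.031096, running G = -0.816945

G = -0.8169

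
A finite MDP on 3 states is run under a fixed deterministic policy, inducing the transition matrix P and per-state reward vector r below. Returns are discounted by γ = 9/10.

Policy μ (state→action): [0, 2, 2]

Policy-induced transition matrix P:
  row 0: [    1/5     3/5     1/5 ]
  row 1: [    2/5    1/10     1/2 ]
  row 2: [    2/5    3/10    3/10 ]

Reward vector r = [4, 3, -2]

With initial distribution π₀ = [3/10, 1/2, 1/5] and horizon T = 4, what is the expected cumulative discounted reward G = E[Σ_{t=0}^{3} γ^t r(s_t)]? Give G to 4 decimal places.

t=0: π = [0.3000, 0.5000, 0.2000], E[r] = 2.3000, γ^t·E[r] = 2.300000, running G = 2.300000
t=1: π = [0.3400, 0.2900, 0.3700], E[r] = 1.4900, γ^t·E[r] = 1.341000, running G = 3.641000
t=2: π = [0.3320, 0.3440, 0.3240], E[r] = 1.7120, γ^t·E[r] = 1.386720, running G = 5.027720
t=3: π = [0.3336, 0.3308, 0.3356], E[r] = 1.6556, γ^t·E[r] = 1.206932, running G = 6.234652

G = 6.2347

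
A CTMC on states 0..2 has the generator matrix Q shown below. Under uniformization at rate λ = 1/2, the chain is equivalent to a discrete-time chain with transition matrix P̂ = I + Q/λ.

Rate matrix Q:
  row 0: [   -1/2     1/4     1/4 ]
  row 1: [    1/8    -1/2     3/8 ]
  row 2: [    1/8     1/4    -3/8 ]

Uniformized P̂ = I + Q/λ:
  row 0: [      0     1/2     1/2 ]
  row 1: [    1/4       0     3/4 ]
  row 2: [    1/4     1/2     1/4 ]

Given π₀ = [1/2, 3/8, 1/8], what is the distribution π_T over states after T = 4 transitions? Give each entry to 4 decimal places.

π = [0.2012, 0.3359, 0.4629]

t=0: π = [0.5000, 0.3750, 0.1250]
t=1: π = [0.1250, 0.3125, 0.5625]
t=2: π = [0.2188, 0.3438, 0.4375]
t=3: π = [0.1953, 0.3281, 0.4766]
t=4: π = [0.2012, 0.3359, 0.4629]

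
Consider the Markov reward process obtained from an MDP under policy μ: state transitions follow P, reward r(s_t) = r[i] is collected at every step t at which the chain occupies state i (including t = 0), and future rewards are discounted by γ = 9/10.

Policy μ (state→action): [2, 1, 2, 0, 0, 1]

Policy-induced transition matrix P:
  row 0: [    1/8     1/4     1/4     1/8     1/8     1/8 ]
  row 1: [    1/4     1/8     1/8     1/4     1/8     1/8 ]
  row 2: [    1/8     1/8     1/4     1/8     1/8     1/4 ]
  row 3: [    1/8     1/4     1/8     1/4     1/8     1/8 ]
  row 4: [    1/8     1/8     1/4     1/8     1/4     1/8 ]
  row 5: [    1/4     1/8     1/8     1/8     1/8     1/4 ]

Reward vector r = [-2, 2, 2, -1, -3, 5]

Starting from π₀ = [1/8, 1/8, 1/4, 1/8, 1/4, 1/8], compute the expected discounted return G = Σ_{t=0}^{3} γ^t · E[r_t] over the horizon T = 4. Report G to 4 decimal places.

G = 1.8010

t=0: π = [0.1250, 0.1250, 0.2500, 0.1250, 0.2500, 0.1250], E[r] = 0.2500, γ^t·E[r] = 0.250000, running G = 0.250000
t=1: π = [0.1563, 0.1563, 0.2031, 0.1563, 0.1563, 0.1719], E[r] = 0.6406, γ^t·E[r] = 0.576563, running G = 0.826563
t=2: π = [0.1660, 0.1641, 0.1895, 0.1641, 0.1445, 0.1719], E[r] = 0.6367, γ^t·E[r] = 0.515742, running G = 1.342305
t=3: π = [0.1670, 0.1663, 0.1875, 0.1660, 0.1431, 0.1702], E[r] = 0.6292, γ^t·E[r] = 0.458651, running G = 1.800955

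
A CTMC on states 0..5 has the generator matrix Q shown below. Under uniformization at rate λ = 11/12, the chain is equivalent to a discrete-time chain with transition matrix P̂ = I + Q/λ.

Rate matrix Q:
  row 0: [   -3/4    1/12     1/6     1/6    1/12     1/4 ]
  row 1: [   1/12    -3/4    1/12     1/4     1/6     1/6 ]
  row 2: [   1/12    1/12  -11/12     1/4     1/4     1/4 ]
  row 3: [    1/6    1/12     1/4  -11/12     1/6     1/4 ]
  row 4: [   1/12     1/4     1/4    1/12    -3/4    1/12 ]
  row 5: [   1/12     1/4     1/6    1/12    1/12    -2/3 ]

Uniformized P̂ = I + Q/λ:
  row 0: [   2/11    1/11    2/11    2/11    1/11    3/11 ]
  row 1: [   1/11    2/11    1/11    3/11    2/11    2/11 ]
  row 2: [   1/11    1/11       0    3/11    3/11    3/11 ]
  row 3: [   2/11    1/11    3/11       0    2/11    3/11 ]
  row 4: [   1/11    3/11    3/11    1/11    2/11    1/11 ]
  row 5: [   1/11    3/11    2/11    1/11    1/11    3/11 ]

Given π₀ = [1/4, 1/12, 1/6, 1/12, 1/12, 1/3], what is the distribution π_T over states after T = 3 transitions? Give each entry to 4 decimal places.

t=0: π = [0.2500, 0.0833, 0.1667, 0.0833, 0.0833, 0.3333]
t=1: π = [0.1212, 0.1742, 0.1591, 0.1515, 0.1439, 0.2500]
t=2: π = [0.1157, 0.1784, 0.1639, 0.1488, 0.1625, 0.2307]
t=3: π = [0.1150, 0.1786, 0.1641, 0.1501, 0.1652, 0.2270]

π = [0.1150, 0.1786, 0.1641, 0.1501, 0.1652, 0.2270]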